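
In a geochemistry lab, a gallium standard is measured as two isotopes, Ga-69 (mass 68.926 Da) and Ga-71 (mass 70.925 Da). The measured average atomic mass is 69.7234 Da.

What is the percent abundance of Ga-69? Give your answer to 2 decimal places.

60.11%

Let x be the fractional abundance of Ga-69; then Ga-71 has abundance 1 − x.
68.926·x + 70.925·(1 − x) = 69.7234
(68.926 − 70.925)·x = 69.7234 − 70.925
x = -1.2016 / -1.999 = 0.60110 → 60.11% Ga-69, 39.89% Ga-71.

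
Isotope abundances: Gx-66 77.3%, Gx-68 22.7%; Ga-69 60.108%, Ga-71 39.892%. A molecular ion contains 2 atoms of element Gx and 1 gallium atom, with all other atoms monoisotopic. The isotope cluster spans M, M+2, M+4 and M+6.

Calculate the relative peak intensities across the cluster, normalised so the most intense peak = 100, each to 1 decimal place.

Element Gx pattern (n=2): 0.597529 : 0.350942 : 0.051529
Gallium pattern (n=1): 0.60108 : 0.39892
Convolve the two distributions (both contribute in 2-u steps):
  M: 0.597529×0.60108 = 0.359163
  M+2: 0.597529×0.39892 + 0.350942×0.60108 = 0.449310
  M+4: 0.350942×0.39892 + 0.051529×0.60108 = 0.170971
  M+6: 0.051529×0.39892 = 0.020556
Scale to base peak (0.449310) = 100: 79.9 : 100.0 : 38.1 : 4.6

79.9 : 100.0 : 38.1 : 4.6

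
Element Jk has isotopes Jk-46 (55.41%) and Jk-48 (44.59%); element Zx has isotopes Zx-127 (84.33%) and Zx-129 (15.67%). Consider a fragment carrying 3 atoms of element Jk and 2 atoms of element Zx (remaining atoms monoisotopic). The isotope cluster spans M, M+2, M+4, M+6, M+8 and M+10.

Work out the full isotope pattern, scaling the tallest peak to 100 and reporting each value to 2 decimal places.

Element Jk pattern (n=3): 0.17012356 : 0.41070976 : 0.33050981 : 0.08865687
Element Zx pattern (n=2): 0.71115489 : 0.26429022 : 0.02455489
Convolve the two distributions (both contribute in 2-u steps):
  M: 0.17012356×0.71115489 = 0.120984
  M+2: 0.17012356×0.26429022 + 0.41070976×0.71115489 = 0.337040
  M+4: 0.17012356×0.02455489 + 0.41070976×0.26429022 + 0.33050981×0.71115489 = 0.347768
  M+6: 0.41070976×0.02455489 + 0.33050981×0.26429022 + 0.08865687×0.71115489 = 0.160484
  M+8: 0.33050981×0.02455489 + 0.08865687×0.26429022 = 0.031547
  M+10: 0.08865687×0.02455489 = 0.002177
Scale to base peak (0.347768) = 100: 34.79 : 96.92 : 100.00 : 46.15 : 9.07 : 0.63

34.79 : 96.92 : 100.00 : 46.15 : 9.07 : 0.63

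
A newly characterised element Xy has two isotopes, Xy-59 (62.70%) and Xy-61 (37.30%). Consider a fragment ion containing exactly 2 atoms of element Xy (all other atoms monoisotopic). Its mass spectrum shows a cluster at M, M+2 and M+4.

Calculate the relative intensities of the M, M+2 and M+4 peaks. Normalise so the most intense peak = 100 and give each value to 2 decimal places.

Expanding (0.6270 + 0.3730)^2:
P(M) = 0.6270^2 = 0.393129
P(M+2) = 2 × 0.6270^1 × 0.3730^1 = 0.467742
P(M+4) = 0.3730^2 = 0.139129
The M+2 peak is largest (0.467742); scaling to 100 gives 84.05 : 100.00 : 29.74.

84.05 : 100.00 : 29.74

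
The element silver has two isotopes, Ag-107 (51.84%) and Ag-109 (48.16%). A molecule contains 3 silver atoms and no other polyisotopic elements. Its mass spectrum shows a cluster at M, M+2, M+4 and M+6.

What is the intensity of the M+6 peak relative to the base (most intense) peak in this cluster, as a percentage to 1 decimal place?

28.8%

Binomial terms of (0.5184 + 0.4816)^3: M 0.1393, M+2 0.3883, M+4 0.3607, M+6 0.1117 → M+2 is the base peak.
P(M+2) = C(3,1) × 0.5184^2 × 0.4816^1 = 3 × 0.26873856 × 0.4816 = 0.388273 (base)
P(M+6) = C(3,3) × 0.5184^0 × 0.4816^3 = 1 × 1.0000 × 0.11170161 = 0.111702
Relative intensity = 0.111702 / 0.388273 × 100 = 28.8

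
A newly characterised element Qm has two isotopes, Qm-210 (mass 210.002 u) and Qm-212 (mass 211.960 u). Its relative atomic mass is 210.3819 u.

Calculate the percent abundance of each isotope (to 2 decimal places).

Let x be the fractional abundance of Qm-210; then Qm-212 has abundance 1 − x.
210.002·x + 211.960·(1 − x) = 210.3819
(210.002 − 211.960)·x = 210.3819 − 211.960
x = -1.5781 / -1.958 = 0.80598 → 80.60% Qm-210, 19.40% Qm-212.

Qm-210: 80.60%, Qm-212: 19.40%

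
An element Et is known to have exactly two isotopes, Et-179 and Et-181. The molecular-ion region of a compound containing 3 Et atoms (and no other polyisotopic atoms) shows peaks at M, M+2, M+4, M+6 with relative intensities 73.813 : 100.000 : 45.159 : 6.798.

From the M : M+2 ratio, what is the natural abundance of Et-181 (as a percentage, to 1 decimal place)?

Write p for the Et-179 fraction. I(M+2)/I(M) = [C(3,1)·p^2·(1−p)] / p^3 = 3·(1−p)/p = 100.000/73.813 = 1.3548
(1−p)/p = 1.3548/3 = 0.4516  ⇒  p = 1/(1 + 0.4516) = 0.6889
Et-179: 68.9%, Et-181: 31.1%.

31.1%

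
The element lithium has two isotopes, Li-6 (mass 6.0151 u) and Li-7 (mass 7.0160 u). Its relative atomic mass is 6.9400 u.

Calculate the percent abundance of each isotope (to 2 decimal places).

Li-6: 7.59%, Li-7: 92.41%

Let x be the fractional abundance of Li-6; then Li-7 has abundance 1 − x.
6.0151·x + 7.0160·(1 − x) = 6.9400
(6.0151 − 7.0160)·x = 6.9400 − 7.0160
x = -0.0760 / -1.0009 = 0.07593 → 7.59% Li-6, 92.41% Li-7.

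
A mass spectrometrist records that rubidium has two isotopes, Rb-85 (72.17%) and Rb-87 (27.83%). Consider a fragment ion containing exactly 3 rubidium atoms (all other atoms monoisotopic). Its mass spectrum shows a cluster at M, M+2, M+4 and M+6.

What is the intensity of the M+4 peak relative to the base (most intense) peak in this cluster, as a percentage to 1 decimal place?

Term probabilities: M 0.3759, M+2 0.4349, M+4 0.1677, M+6 0.0216. Base peak = M+2.
P(M+2) = C(3,1) × 0.7217^2 × 0.2783^1 = 3 × 0.52085089 × 0.2783 = 0.434858 (base)
P(M+4) = C(3,2) × 0.7217^1 × 0.2783^2 = 3 × 0.7217 × 0.07745089 = 0.167689
Relative intensity = 0.167689 / 0.434858 × 100 = 38.6

38.6%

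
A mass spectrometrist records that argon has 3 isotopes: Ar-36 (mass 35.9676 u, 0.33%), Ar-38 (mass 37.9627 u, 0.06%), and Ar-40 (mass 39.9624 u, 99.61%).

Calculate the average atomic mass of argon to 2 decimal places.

39.95 u

Average mass = Σ (abundance × isotope mass) = 0.0033 × 35.9676 + 0.0006 × 37.9627 + 0.9961 × 39.9624
= 0.11869 + 0.02278 + 39.80655 = 39.94802 u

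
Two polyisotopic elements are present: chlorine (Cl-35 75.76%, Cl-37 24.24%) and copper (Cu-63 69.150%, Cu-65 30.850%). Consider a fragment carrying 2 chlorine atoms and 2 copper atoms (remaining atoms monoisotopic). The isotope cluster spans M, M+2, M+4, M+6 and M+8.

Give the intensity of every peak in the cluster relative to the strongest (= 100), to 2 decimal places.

65.27 : 100.00 : 56.94 : 14.27 : 1.33

Chlorine pattern (n=2): 0.57395776 : 0.36728448 : 0.05875776
Copper pattern (n=2): 0.47817225 : 0.4266555 : 0.09517225
Convolve the two distributions (both contribute in 2-u steps):
  M: 0.57395776×0.47817225 = 0.274451
  M+2: 0.57395776×0.4266555 + 0.36728448×0.47817225 = 0.420507
  M+4: 0.57395776×0.09517225 + 0.36728448×0.4266555 + 0.05875776×0.47817225 = 0.239425
  M+6: 0.36728448×0.09517225 + 0.05875776×0.4266555 = 0.060025
  M+8: 0.05875776×0.09517225 = 0.005592
Scale to base peak (0.420507) = 100: 65.27 : 100.00 : 56.94 : 14.27 : 1.33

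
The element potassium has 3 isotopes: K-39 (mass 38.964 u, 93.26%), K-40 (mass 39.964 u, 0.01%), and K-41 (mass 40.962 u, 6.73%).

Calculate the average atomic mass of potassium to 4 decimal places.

Ar = Σ fᵢ·mᵢ = 0.9326 × 38.964 + 0.0001 × 39.964 + 0.0673 × 40.962
= 36.33783 + 0.00400 + 2.75674 = 39.09857 u

39.0986 u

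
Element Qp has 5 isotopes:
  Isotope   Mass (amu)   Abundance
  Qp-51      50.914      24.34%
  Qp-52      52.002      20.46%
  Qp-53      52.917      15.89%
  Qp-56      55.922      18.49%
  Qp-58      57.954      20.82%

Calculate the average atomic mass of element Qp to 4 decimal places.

Average mass = Σ (abundance × isotope mass) = 0.2434 × 50.914 + 0.2046 × 52.002 + 0.1589 × 52.917 + 0.1849 × 55.922 + 0.2082 × 57.954
= 12.39247 + 10.63961 + 8.40851 + 10.33998 + 12.06602 = 53.84659 amu

53.8466 amu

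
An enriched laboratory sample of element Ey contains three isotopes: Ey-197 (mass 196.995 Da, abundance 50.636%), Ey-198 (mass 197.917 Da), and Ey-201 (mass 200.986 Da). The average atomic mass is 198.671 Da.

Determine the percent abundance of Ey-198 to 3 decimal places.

The remaining 49.364% is split between Ey-198 (fraction x) and Ey-201 (fraction 0.49364 − x).
Substituting: 197.917x + 200.986(0.49364 − x) = 98.9206118
(197.917 − 200.986)x = -0.29411724  ⇒  x = 0.09583, y = 0.39781
Ey-198: 9.583%, Ey-201: 39.781%.

9.583%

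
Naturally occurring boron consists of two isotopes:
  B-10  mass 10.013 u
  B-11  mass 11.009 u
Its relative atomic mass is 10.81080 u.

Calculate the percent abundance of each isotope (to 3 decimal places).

With x = fraction of B-10 (so B-11 is 1 − x):
10.013·x + 11.009·(1 − x) = 10.81080
(10.013 − 11.009)·x = 10.81080 − 11.009
x = -0.19820 / -0.996 = 0.19900 → 19.900% B-10, 80.100% B-11.

B-10: 19.900%, B-11: 80.100%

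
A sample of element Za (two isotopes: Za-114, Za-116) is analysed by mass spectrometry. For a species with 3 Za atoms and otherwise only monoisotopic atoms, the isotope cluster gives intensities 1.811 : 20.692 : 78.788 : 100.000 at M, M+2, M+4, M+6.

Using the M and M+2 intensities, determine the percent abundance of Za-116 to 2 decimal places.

Write p for the Za-114 fraction. I(M+2)/I(M) = [C(3,1)·p^2·(1−p)] / p^3 = 3·(1−p)/p = 20.692/1.811 = 11.4257
(1−p)/p = 11.4257/3 = 3.8086  ⇒  p = 1/(1 + 3.8086) = 0.2080
Za-114: 20.80%, Za-116: 79.20%.

79.20%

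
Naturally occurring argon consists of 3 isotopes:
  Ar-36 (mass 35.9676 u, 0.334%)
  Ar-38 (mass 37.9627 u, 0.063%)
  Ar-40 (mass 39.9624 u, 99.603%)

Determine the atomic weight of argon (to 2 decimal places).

39.95 u

The abundance-weighted mean is 0.00334 × 35.9676 + 0.00063 × 37.9627 + 0.99603 × 39.9624
= 0.12013 + 0.02392 + 39.80375 = 39.94780 u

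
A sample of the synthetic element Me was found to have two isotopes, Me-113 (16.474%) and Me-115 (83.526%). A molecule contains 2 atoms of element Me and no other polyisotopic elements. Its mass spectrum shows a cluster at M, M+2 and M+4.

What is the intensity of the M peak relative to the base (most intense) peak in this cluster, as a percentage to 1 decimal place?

3.9%

Term probabilities: M 0.0271, M+2 0.2752, M+4 0.6977. Base peak = M+4.
P(M+4) = C(2,2) × 0.16474^0 × 0.83526^2 = 1 × 1.0000 × 0.69765927 = 0.697659 (base)
P(M) = C(2,0) × 0.16474^2 × 0.83526^0 = 1 × 0.02713927 × 1.0000 = 0.027139
Relative intensity = 0.027139 / 0.697659 × 100 = 3.9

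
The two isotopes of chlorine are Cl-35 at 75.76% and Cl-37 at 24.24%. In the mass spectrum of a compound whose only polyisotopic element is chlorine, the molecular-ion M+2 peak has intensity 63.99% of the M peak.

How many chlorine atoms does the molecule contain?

The M+2/M ratio from n Cl atoms is n · q/p = n · 0.2424/0.7576.
n = 0.6399 × 0.7576/0.2424 = 2.00 ≈ 2

2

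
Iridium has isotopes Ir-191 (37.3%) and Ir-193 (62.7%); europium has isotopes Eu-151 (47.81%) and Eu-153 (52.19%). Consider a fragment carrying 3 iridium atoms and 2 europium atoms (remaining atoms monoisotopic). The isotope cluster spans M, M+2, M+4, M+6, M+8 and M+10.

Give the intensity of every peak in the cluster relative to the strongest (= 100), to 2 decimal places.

Iridium pattern (n=3): 0.05189512 : 0.26170165 : 0.43991135 : 0.24649188
Europium pattern (n=2): 0.22857961 : 0.49904078 : 0.27237961
Convolve the two distributions (both contribute in 2-u steps):
  M: 0.05189512×0.22857961 = 0.011862
  M+2: 0.05189512×0.49904078 + 0.26170165×0.22857961 = 0.085717
  M+4: 0.05189512×0.27237961 + 0.26170165×0.49904078 + 0.43991135×0.22857961 = 0.245290
  M+6: 0.26170165×0.27237961 + 0.43991135×0.49904078 + 0.24649188×0.22857961 = 0.347159
  M+8: 0.43991135×0.27237961 + 0.24649188×0.49904078 = 0.242832
  M+10: 0.24649188×0.27237961 = 0.067139
Scale to base peak (0.347159) = 100: 3.42 : 24.69 : 70.66 : 100.00 : 69.95 : 19.34

3.42 : 24.69 : 70.66 : 100.00 : 69.95 : 19.34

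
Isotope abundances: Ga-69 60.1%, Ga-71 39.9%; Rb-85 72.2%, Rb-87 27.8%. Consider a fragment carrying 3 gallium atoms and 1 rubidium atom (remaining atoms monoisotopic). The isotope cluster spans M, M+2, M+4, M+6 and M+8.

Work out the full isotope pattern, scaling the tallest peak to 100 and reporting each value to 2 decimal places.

42.07 : 100.00 : 87.90 : 33.73 : 4.74

Gallium pattern (n=3): 0.2170818 : 0.4323576 : 0.2870394 : 0.0635212
Rubidium pattern (n=1): 0.7220 : 0.2780
Convolve the two distributions (both contribute in 2-u steps):
  M: 0.2170818×0.7220 = 0.156733
  M+2: 0.2170818×0.2780 + 0.4323576×0.7220 = 0.372511
  M+4: 0.4323576×0.2780 + 0.2870394×0.7220 = 0.327438
  M+6: 0.2870394×0.2780 + 0.0635212×0.7220 = 0.125659
  M+8: 0.0635212×0.2780 = 0.017659
Scale to base peak (0.372511) = 100: 42.07 : 100.00 : 87.90 : 33.73 : 4.74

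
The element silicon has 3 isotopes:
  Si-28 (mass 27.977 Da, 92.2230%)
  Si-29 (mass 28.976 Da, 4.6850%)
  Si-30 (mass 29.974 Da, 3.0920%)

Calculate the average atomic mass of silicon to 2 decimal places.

28.09 Da

Average mass = Σ (abundance × isotope mass) = 0.922230 × 27.977 + 0.046850 × 28.976 + 0.030920 × 29.974
= 25.8012 + 1.3575 + 0.9268 = 28.0855 Da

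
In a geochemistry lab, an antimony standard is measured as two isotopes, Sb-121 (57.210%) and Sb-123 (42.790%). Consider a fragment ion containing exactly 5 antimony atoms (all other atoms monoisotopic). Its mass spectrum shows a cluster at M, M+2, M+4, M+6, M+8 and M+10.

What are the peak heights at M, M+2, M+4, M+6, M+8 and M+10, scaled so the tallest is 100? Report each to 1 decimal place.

17.9 : 66.8 : 100.0 : 74.8 : 28.0 : 4.2

Expanding (0.57210 + 0.42790)^5:
P(M) = 0.57210^5 = 0.061286
P(M+2) = 5 × 0.57210^4 × 0.42790^1 = 0.229192
P(M+4) = 10 × 0.57210^3 × 0.42790^2 = 0.342847
P(M+6) = 10 × 0.57210^2 × 0.42790^3 = 0.256431
P(M+8) = 5 × 0.57210^1 × 0.42790^4 = 0.095898
P(M+10) = 0.42790^5 = 0.014345
The M+4 peak is largest (0.342847); scaling to 100 gives 17.9 : 66.8 : 100.0 : 74.8 : 28.0 : 4.2.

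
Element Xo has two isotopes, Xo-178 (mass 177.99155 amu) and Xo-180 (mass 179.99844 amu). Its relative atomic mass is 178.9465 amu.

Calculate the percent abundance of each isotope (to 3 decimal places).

Xo-178: 52.416%, Xo-180: 47.584%

Let x be the fractional abundance of Xo-178; then Xo-180 has abundance 1 − x.
177.99155·x + 179.99844·(1 − x) = 178.9465
(177.99155 − 179.99844)·x = 178.9465 − 179.99844
x = -1.05194 / -2.00689 = 0.52416 → 52.416% Xo-178, 47.584% Xo-180.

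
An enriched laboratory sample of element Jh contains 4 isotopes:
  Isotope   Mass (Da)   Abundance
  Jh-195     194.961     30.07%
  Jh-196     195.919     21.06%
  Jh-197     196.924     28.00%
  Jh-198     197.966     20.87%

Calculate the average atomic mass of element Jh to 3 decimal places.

196.340 Da

The abundance-weighted mean is 0.3007 × 194.961 + 0.2106 × 195.919 + 0.2800 × 196.924 + 0.2087 × 197.966
= 58.6248 + 41.2605 + 55.1387 + 41.3155 = 196.3395 Da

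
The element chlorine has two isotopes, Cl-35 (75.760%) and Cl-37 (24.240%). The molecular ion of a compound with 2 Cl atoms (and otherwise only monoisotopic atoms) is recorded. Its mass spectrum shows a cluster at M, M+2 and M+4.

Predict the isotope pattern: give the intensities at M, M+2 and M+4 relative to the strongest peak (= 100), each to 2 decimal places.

100.00 : 63.99 : 10.24

Each Cl atom is independently Cl-35 (p = 0.75760) or Cl-37 (q = 0.24240); the cluster is the binomial expansion (p + q)^2.
P(M) = 0.75760^2 = 0.573958
P(M+2) = 2 × 0.75760^1 × 0.24240^1 = 0.367284
P(M+4) = 0.24240^2 = 0.058758
The M peak is largest (0.573958); scaling to 100 gives 100.00 : 63.99 : 10.24.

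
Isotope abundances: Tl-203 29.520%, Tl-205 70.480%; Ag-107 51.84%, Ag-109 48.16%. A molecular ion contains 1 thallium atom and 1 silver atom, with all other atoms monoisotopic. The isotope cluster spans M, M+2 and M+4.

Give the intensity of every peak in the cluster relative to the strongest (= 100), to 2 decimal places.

Thallium pattern (n=1): 0.2952 : 0.7048
Silver pattern (n=1): 0.5184 : 0.4816
Convolve the two distributions (both contribute in 2-u steps):
  M: 0.2952×0.5184 = 0.153032
  M+2: 0.2952×0.4816 + 0.7048×0.5184 = 0.507537
  M+4: 0.7048×0.4816 = 0.339432
Scale to base peak (0.507537) = 100: 30.15 : 100.00 : 66.88

30.15 : 100.00 : 66.88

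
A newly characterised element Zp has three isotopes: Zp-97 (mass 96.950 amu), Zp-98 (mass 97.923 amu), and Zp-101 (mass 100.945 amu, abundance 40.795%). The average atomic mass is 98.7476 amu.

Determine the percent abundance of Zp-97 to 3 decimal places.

Let x and y be the fractions of Zp-97 and Zp-98. Then x + y = 1 − 0.40795 = 0.59205 and 96.950x + 97.923y = 98.7476 − 0.40795×100.945 = 57.56708725.
Substituting: 96.950x + 97.923(0.59205 − x) = 57.56708725
(96.950 − 97.923)x = -0.4082249  ⇒  x = 0.41955, y = 0.17250
Zp-97: 41.955%, Zp-98: 17.250%.

41.955%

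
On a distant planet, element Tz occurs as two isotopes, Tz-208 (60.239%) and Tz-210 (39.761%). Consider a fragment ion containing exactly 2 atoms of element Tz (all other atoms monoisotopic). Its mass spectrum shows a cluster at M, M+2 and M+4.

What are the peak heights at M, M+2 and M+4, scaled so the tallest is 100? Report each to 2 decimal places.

75.75 : 100.00 : 33.00

Each Tz atom is independently Tz-208 (p = 0.60239) or Tz-210 (q = 0.39761); the cluster is the binomial expansion (p + q)^2.
P(M) = 0.60239^2 = 0.362874
P(M+2) = 2 × 0.60239^1 × 0.39761^1 = 0.479033
P(M+4) = 0.39761^2 = 0.158094
The M+2 peak is largest (0.479033); scaling to 100 gives 75.75 : 100.00 : 33.00.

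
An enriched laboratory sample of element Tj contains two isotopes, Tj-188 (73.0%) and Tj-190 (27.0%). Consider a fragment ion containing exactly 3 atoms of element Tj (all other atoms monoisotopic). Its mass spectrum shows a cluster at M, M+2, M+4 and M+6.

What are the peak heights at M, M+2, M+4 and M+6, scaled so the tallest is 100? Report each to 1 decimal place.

Expanding (0.730 + 0.270)^3:
P(M) = 0.730^3 = 0.389017
P(M+2) = 3 × 0.730^2 × 0.270^1 = 0.431649
P(M+4) = 3 × 0.730^1 × 0.270^2 = 0.159651
P(M+6) = 0.270^3 = 0.019683
The M+2 peak is largest (0.431649); scaling to 100 gives 90.1 : 100.0 : 37.0 : 4.6.

90.1 : 100.0 : 37.0 : 4.6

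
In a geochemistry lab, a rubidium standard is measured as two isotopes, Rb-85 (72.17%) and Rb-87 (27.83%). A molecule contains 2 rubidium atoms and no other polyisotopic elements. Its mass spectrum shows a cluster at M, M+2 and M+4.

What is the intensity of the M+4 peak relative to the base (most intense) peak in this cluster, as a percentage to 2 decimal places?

14.87%

Binomial terms of (0.7217 + 0.2783)^2: M 0.5209, M+2 0.4017, M+4 0.0775 → M is the base peak.
P(M) = C(2,0) × 0.7217^2 × 0.2783^0 = 1 × 0.52085089 × 1.0000 = 0.520851 (base)
P(M+4) = C(2,2) × 0.7217^0 × 0.2783^2 = 1 × 1.0000 × 0.07745089 = 0.077451
Relative intensity = 0.077451 / 0.520851 × 100 = 14.87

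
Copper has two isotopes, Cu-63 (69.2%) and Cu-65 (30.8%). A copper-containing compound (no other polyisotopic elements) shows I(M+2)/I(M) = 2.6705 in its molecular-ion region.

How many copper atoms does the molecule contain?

6

For n independent Cu atoms, I(M+2)/I(M) = n · (abundance Cu-65) / (abundance Cu-63) = n · 0.308/0.692.
n = 2.6705 × 0.692/0.308 = 6.00 ≈ 6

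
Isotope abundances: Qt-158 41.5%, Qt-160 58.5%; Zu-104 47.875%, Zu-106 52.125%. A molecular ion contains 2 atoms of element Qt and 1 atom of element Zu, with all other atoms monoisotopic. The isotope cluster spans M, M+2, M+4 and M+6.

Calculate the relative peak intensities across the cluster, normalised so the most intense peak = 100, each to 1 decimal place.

Element Qt pattern (n=2): 0.172225 : 0.48555 : 0.342225
Element Zu pattern (n=1): 0.47875 : 0.52125
Convolve the two distributions (both contribute in 2-u steps):
  M: 0.172225×0.47875 = 0.082453
  M+2: 0.172225×0.52125 + 0.48555×0.47875 = 0.322229
  M+4: 0.48555×0.52125 + 0.342225×0.47875 = 0.416933
  M+6: 0.342225×0.52125 = 0.178385
Scale to base peak (0.416933) = 100: 19.8 : 77.3 : 100.0 : 42.8

19.8 : 77.3 : 100.0 : 42.8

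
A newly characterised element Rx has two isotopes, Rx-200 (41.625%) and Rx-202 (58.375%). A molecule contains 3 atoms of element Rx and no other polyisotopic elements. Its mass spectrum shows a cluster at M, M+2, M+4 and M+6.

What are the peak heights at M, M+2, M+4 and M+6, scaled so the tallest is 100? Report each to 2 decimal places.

Each Rx atom is independently Rx-200 (p = 0.41625) or Rx-202 (q = 0.58375); the cluster is the binomial expansion (p + q)^3.
P(M) = 0.41625^3 = 0.072121
P(M+2) = 3 × 0.41625^2 × 0.58375^1 = 0.303429
P(M+4) = 3 × 0.41625^1 × 0.58375^2 = 0.425529
P(M+6) = 0.58375^3 = 0.198921
The M+4 peak is largest (0.425529); scaling to 100 gives 16.95 : 71.31 : 100.00 : 46.75.

16.95 : 71.31 : 100.00 : 46.75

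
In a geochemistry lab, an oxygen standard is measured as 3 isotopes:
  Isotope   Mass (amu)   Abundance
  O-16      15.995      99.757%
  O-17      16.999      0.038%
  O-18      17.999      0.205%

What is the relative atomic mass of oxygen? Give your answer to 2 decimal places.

16.00 amu

Weight each isotope mass by its fractional abundance: 0.99757 × 15.995 + 0.00038 × 16.999 + 0.00205 × 17.999
= 15.9561 + 0.0065 + 0.0369 = 15.9995 amu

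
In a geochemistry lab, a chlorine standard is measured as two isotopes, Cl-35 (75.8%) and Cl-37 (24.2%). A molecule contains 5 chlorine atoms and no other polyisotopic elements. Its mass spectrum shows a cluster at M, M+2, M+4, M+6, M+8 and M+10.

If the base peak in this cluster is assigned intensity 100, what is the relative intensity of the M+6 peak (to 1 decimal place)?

(0.758 + 0.242)^5 gives M 0.2502, M+2 0.3994, M+4 0.2551, M+6 0.0814, M+8 0.0130, M+10 0.0008; the largest is M+2.
P(M+2) = C(5,1) × 0.758^4 × 0.242^1 = 5 × 0.33012379 × 0.2420 = 0.399450 (base)
P(M+6) = C(5,3) × 0.758^2 × 0.242^3 = 10 × 0.574564 × 0.01417249 = 0.081430
Relative intensity = 0.081430 / 0.399450 × 100 = 20.4

20.4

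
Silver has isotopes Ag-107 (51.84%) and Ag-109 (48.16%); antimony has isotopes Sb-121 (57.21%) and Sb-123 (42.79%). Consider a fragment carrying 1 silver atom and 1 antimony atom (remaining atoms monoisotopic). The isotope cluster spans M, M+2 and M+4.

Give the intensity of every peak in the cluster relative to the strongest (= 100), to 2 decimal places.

Silver pattern (n=1): 0.5184 : 0.4816
Antimony pattern (n=1): 0.5721 : 0.4279
Convolve the two distributions (both contribute in 2-u steps):
  M: 0.5184×0.5721 = 0.296577
  M+2: 0.5184×0.4279 + 0.4816×0.5721 = 0.497347
  M+4: 0.4816×0.4279 = 0.206077
Scale to base peak (0.497347) = 100: 59.63 : 100.00 : 41.44

59.63 : 100.00 : 41.44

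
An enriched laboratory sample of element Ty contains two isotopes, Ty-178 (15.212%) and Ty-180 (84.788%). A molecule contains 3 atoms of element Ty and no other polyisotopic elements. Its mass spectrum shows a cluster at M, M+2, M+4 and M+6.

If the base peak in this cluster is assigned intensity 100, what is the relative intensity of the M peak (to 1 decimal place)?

Term probabilities: M 0.0035, M+2 0.0589, M+4 0.3281, M+6 0.6095. Base peak = M+6.
P(M+6) = C(3,3) × 0.15212^0 × 0.84788^3 = 1 × 1.0000 × 0.60954135 = 0.609541 (base)
P(M) = C(3,0) × 0.15212^3 × 0.84788^0 = 1 × 0.00352013 × 1.0000 = 0.003520
Relative intensity = 0.003520 / 0.609541 × 100 = 0.6

0.6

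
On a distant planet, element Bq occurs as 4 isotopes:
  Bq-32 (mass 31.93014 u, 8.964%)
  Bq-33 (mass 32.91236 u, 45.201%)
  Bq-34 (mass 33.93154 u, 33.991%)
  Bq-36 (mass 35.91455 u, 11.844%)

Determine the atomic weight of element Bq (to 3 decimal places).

The abundance-weighted mean is 0.08964 × 31.93014 + 0.45201 × 32.91236 + 0.33991 × 33.93154 + 0.11844 × 35.91455
= 2.862218 + 14.876716 + 11.533670 + 4.253719 = 33.526323 u

33.526 u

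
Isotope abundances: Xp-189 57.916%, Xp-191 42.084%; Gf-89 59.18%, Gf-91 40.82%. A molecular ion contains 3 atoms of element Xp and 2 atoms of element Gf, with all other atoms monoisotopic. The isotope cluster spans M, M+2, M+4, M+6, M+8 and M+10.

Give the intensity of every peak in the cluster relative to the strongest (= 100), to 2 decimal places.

19.74 : 70.25 : 100.00 : 71.17 : 25.32 : 3.60

Element Xp pattern (n=3): 0.1942655 : 0.42348242 : 0.30771866 : 0.07453342
Element Gf pattern (n=2): 0.35022724 : 0.48314552 : 0.16662724
Convolve the two distributions (both contribute in 2-u steps):
  M: 0.1942655×0.35022724 = 0.068037
  M+2: 0.1942655×0.48314552 + 0.42348242×0.35022724 = 0.242174
  M+4: 0.1942655×0.16662724 + 0.42348242×0.48314552 + 0.30771866×0.35022724 = 0.344745
  M+6: 0.42348242×0.16662724 + 0.30771866×0.48314552 + 0.07453342×0.35022724 = 0.245340
  M+8: 0.30771866×0.16662724 + 0.07453342×0.48314552 = 0.087285
  M+10: 0.07453342×0.16662724 = 0.012419
Scale to base peak (0.344745) = 100: 19.74 : 70.25 : 100.00 : 71.17 : 25.32 : 3.60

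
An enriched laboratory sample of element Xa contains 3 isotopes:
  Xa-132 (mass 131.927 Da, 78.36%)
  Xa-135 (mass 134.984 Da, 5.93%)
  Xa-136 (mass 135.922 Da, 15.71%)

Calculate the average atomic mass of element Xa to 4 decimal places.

Weight each isotope mass by its fractional abundance: 0.7836 × 131.927 + 0.0593 × 134.984 + 0.1571 × 135.922
= 103.37800 + 8.00455 + 21.35335 = 132.73590 Da

132.7359 Da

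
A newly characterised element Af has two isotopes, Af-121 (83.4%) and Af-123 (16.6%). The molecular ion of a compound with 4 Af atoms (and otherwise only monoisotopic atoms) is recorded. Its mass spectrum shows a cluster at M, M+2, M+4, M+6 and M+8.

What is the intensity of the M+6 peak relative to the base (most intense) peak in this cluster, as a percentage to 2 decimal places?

(0.834 + 0.166)^4 gives M 0.4838, M+2 0.3852, M+4 0.1150, M+6 0.0153, M+8 0.0008; the largest is M.
P(M) = C(4,0) × 0.834^4 × 0.166^0 = 1 × 0.48379815 × 1.0000 = 0.483798 (base)
P(M+6) = C(4,3) × 0.834^1 × 0.166^3 = 4 × 0.8340 × 0.0045743 = 0.015260
Relative intensity = 0.015260 / 0.483798 × 100 = 3.15

3.15%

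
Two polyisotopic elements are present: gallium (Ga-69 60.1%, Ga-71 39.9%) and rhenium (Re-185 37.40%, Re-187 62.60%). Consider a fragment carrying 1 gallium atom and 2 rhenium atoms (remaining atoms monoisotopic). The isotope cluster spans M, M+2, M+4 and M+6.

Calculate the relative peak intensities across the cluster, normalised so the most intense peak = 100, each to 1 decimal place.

19.9 : 79.8 : 100.0 : 37.0

Gallium pattern (n=1): 0.6010 : 0.3990
Rhenium pattern (n=2): 0.139876 : 0.468248 : 0.391876
Convolve the two distributions (both contribute in 2-u steps):
  M: 0.6010×0.139876 = 0.084065
  M+2: 0.6010×0.468248 + 0.3990×0.139876 = 0.337228
  M+4: 0.6010×0.391876 + 0.3990×0.468248 = 0.422348
  M+6: 0.3990×0.391876 = 0.156359
Scale to base peak (0.422348) = 100: 19.9 : 79.8 : 100.0 : 37.0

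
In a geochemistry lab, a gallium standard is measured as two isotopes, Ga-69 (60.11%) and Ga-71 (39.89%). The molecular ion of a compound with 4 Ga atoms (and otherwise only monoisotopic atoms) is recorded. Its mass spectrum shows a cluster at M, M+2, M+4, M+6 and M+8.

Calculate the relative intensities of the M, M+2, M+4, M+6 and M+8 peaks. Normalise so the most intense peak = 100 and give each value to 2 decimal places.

37.67 : 100.00 : 99.54 : 44.04 : 7.31

Each Ga atom is independently Ga-69 (p = 0.6011) or Ga-71 (q = 0.3989); the cluster is the binomial expansion (p + q)^4.
P(M) = 0.6011^4 = 0.130553
P(M+2) = 4 × 0.6011^3 × 0.3989^1 = 0.346549
P(M+4) = 6 × 0.6011^2 × 0.3989^2 = 0.344963
P(M+6) = 4 × 0.6011^1 × 0.3989^3 = 0.152616
P(M+8) = 0.3989^4 = 0.025320
The M+2 peak is largest (0.346549); scaling to 100 gives 37.67 : 100.00 : 99.54 : 44.04 : 7.31.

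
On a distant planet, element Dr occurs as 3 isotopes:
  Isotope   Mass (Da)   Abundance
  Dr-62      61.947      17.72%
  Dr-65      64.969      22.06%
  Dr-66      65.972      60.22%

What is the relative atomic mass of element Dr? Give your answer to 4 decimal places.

65.0375 Da

The abundance-weighted mean is 0.1772 × 61.947 + 0.2206 × 64.969 + 0.6022 × 65.972
= 10.97701 + 14.33216 + 39.72834 = 65.03751 Da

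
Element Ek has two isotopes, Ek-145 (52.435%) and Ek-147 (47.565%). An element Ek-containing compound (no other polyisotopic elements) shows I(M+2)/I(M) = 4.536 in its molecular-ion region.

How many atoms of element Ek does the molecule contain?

The M+2/M ratio from n Ek atoms is n · q/p = n · 0.47565/0.52435.
n = 4.536 × 0.52435/0.47565 = 5.00 ≈ 5

5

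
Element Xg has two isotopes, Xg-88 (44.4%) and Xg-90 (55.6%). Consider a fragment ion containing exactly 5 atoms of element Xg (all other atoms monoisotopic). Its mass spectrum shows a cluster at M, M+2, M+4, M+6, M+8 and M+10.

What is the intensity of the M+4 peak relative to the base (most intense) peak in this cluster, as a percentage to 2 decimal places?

79.86%

(0.444 + 0.556)^5 gives M 0.0173, M+2 0.1080, M+4 0.2706, M+6 0.3388, M+8 0.2122, M+10 0.0531; the largest is M+6.
P(M+6) = C(5,3) × 0.444^2 × 0.556^3 = 10 × 0.197136 × 0.17187962 = 0.338837 (base)
P(M+4) = C(5,2) × 0.444^3 × 0.556^2 = 10 × 0.08752838 × 0.309136 = 0.270582
Relative intensity = 0.270582 / 0.338837 × 100 = 79.86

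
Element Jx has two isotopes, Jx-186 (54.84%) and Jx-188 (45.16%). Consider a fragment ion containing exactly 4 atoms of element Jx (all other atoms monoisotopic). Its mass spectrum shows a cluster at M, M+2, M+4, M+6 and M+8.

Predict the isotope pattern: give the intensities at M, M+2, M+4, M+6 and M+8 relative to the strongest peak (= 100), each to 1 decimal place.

The 4 Jx atoms are independent, so intensities follow the terms of (0.5484 + 0.4516)^4.
P(M) = 0.5484^4 = 0.090446
P(M+2) = 4 × 0.5484^3 × 0.4516^1 = 0.297925
P(M+4) = 6 × 0.5484^2 × 0.4516^2 = 0.368005
P(M+6) = 4 × 0.5484^1 × 0.4516^3 = 0.202032
P(M+8) = 0.4516^4 = 0.041593
The M+4 peak is largest (0.368005); scaling to 100 gives 24.6 : 81.0 : 100.0 : 54.9 : 11.3.

24.6 : 81.0 : 100.0 : 54.9 : 11.3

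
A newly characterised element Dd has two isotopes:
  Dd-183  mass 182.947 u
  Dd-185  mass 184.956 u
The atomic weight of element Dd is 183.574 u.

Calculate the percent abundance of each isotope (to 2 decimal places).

With x = fraction of Dd-183 (so Dd-185 is 1 − x):
182.947·x + 184.956·(1 − x) = 183.574
(182.947 − 184.956)·x = 183.574 − 184.956
x = -1.382 / -2.009 = 0.68790 → 68.79% Dd-183, 31.21% Dd-185.

Dd-183: 68.79%, Dd-185: 31.21%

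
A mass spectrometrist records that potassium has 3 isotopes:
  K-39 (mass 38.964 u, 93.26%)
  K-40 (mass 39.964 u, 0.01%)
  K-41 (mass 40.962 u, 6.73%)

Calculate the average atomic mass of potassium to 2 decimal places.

The abundance-weighted mean is 0.9326 × 38.964 + 0.0001 × 39.964 + 0.0673 × 40.962
= 36.3378 + 0.0040 + 2.7567 = 39.0985 u

39.10 u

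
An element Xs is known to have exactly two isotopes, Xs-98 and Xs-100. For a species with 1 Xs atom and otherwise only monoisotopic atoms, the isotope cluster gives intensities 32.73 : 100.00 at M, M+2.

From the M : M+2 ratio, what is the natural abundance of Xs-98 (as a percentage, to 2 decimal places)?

Write p for the Xs-98 fraction. I(M+2)/I(M) = [C(1,1)·p^0·(1−p)] / p^1 = 1·(1−p)/p = 100.00/32.73 = 3.0553
(1−p)/p = 3.0553/1 = 3.0553  ⇒  p = 1/(1 + 3.0553) = 0.2466
Xs-98: 24.66%, Xs-100: 75.34%.

24.66%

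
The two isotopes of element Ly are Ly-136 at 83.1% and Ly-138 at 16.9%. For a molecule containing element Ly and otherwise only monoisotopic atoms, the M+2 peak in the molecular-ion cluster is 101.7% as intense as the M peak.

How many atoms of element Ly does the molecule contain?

5

With n Ly atoms, P(M+2)/P(M) = C(n,1)·p^(n−1)q / p^n = n·q/p = n · 0.169/0.831.
n = 1.017 × 0.831/0.169 = 5.00 ≈ 5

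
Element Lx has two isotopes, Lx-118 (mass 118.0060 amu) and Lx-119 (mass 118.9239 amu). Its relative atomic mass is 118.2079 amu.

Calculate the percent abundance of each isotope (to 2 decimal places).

Writing the weighted mean with unknown fraction x of Lx-118:
118.0060·x + 118.9239·(1 − x) = 118.2079
(118.0060 − 118.9239)·x = 118.2079 − 118.9239
x = -0.7160 / -0.9179 = 0.78004 → 78.00% Lx-118, 22.00% Lx-119.

Lx-118: 78.00%, Lx-119: 22.00%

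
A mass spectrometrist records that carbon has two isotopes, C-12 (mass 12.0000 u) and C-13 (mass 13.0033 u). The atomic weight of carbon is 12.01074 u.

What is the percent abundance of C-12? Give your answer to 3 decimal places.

98.930%

Writing the weighted mean with unknown fraction x of C-12:
12.0000·x + 13.0033·(1 − x) = 12.01074
(12.0000 − 13.0033)·x = 12.01074 − 13.0033
x = -0.99256 / -1.0033 = 0.98930 → 98.930% C-12, 1.070% C-13.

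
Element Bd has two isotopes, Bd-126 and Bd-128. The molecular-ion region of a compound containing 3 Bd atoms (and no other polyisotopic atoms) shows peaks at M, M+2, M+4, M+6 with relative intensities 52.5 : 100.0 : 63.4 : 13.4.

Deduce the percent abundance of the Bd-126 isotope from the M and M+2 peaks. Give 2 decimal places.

Let p = fractional abundance of Bd-126. I(M+2)/I(M) = [C(3,1)·p^2·(1−p)] / p^3 = 3·(1−p)/p = 100.0/52.5 = 1.9048
(1−p)/p = 1.9048/3 = 0.6349  ⇒  p = 1/(1 + 0.6349) = 0.6117
Bd-126: 61.17%, Bd-128: 38.83%.

61.17%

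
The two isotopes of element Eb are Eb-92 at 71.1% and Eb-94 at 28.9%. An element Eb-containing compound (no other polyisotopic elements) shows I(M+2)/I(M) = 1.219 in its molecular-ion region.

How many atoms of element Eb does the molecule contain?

3

For n independent Eb atoms, I(M+2)/I(M) = n · (abundance Eb-94) / (abundance Eb-92) = n · 0.289/0.711.
n = 1.219 × 0.711/0.289 = 3.00 ≈ 3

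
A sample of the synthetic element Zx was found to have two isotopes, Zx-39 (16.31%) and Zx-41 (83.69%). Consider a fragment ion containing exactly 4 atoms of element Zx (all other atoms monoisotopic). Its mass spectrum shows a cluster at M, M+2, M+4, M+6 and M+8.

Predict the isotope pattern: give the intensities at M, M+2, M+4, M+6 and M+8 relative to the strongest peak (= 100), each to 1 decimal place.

The 4 Zx atoms are independent, so intensities follow the terms of (0.1631 + 0.8369)^4.
P(M) = 0.1631^4 = 0.000708
P(M+2) = 4 × 0.1631^3 × 0.8369^1 = 0.014524
P(M+4) = 6 × 0.1631^2 × 0.8369^2 = 0.111791
P(M+6) = 4 × 0.1631^1 × 0.8369^3 = 0.382415
P(M+8) = 0.8369^4 = 0.490562
The M+8 peak is largest (0.490562); scaling to 100 gives 0.1 : 3.0 : 22.8 : 78.0 : 100.0.

0.1 : 3.0 : 22.8 : 78.0 : 100.0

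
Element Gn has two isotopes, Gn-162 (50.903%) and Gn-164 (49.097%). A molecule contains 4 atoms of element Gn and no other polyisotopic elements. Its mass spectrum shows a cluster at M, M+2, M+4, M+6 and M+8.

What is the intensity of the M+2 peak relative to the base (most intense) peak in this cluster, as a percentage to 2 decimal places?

69.12%

Term probabilities: M 0.0671, M+2 0.2590, M+4 0.3748, M+6 0.2410, M+8 0.0581. Base peak = M+4.
P(M+4) = C(4,2) × 0.50903^2 × 0.49097^2 = 6 × 0.25911154 × 0.24105154 = 0.374755 (base)
P(M+2) = C(4,1) × 0.50903^3 × 0.49097^1 = 4 × 0.13189555 × 0.49097 = 0.259027
Relative intensity = 0.259027 / 0.374755 × 100 = 69.12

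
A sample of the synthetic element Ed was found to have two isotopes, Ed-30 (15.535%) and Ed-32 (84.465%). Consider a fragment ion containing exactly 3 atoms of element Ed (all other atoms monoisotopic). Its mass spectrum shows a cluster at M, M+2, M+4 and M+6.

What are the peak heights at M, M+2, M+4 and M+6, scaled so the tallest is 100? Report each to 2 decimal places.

The 3 Ed atoms are independent, so intensities follow the terms of (0.15535 + 0.84465)^3.
P(M) = 0.15535^3 = 0.003749
P(M+2) = 3 × 0.15535^2 × 0.84465^1 = 0.061153
P(M+4) = 3 × 0.15535^1 × 0.84465^2 = 0.332496
P(M+6) = 0.84465^3 = 0.602602
The M+6 peak is largest (0.602602); scaling to 100 gives 0.62 : 10.15 : 55.18 : 100.00.

0.62 : 10.15 : 55.18 : 100.00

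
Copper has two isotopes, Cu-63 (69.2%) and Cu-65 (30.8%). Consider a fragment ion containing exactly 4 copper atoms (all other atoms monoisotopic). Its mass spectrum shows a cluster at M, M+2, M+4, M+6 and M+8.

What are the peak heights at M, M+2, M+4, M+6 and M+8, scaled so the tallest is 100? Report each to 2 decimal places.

56.17 : 100.00 : 66.76 : 19.81 : 2.20

The 4 Cu atoms are independent, so intensities follow the terms of (0.692 + 0.308)^4.
P(M) = 0.692^4 = 0.229311
P(M+2) = 4 × 0.692^3 × 0.308^1 = 0.408253
P(M+4) = 6 × 0.692^2 × 0.308^2 = 0.272562
P(M+6) = 4 × 0.692^1 × 0.308^3 = 0.080876
P(M+8) = 0.308^4 = 0.008999
The M+2 peak is largest (0.408253); scaling to 100 gives 56.17 : 100.00 : 66.76 : 19.81 : 2.20.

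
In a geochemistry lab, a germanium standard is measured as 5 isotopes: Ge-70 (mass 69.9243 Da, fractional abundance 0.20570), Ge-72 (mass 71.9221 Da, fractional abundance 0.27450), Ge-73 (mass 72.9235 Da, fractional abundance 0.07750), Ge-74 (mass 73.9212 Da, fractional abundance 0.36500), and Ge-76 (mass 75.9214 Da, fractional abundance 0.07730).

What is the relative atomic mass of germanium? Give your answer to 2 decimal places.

Ar = Σ fᵢ·mᵢ = 0.20570 × 69.9243 + 0.27450 × 71.9221 + 0.07750 × 72.9235 + 0.36500 × 73.9212 + 0.07730 × 75.9214
= 14.38343 + 19.74262 + 5.65157 + 26.98124 + 5.86872 = 72.62758 Da

72.63 Da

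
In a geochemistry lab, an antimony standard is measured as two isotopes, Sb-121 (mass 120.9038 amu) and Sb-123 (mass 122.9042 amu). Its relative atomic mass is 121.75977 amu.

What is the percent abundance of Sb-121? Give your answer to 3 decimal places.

57.210%

Writing the weighted mean with unknown fraction x of Sb-121:
120.9038·x + 122.9042·(1 − x) = 121.75977
(120.9038 − 122.9042)·x = 121.75977 − 122.9042
x = -1.14443 / -2.0004 = 0.57210 → 57.210% Sb-121, 42.790% Sb-123.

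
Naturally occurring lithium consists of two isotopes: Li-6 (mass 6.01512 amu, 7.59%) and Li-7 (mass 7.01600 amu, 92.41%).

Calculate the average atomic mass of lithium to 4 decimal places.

Weight each isotope mass by its fractional abundance: 0.0759 × 6.01512 + 0.9241 × 7.01600
= 0.456548 + 6.483486 = 6.940034 amu

6.9400 amu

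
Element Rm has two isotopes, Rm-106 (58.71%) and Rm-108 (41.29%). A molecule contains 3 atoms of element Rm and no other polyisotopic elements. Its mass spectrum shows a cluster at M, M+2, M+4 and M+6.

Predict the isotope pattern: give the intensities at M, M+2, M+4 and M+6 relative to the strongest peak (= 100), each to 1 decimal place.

47.4 : 100.0 : 70.3 : 16.5

The 3 Rm atoms are independent, so intensities follow the terms of (0.5871 + 0.4129)^3.
P(M) = 0.5871^3 = 0.202365
P(M+2) = 3 × 0.5871^2 × 0.4129^1 = 0.426963
P(M+4) = 3 × 0.5871^1 × 0.4129^2 = 0.300278
P(M+6) = 0.4129^3 = 0.070394
The M+2 peak is largest (0.426963); scaling to 100 gives 47.4 : 100.0 : 70.3 : 16.5.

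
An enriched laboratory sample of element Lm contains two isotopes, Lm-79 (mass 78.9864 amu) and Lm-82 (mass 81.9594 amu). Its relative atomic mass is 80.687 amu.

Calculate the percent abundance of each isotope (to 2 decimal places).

With x = fraction of Lm-79 (so Lm-82 is 1 − x):
78.9864·x + 81.9594·(1 − x) = 80.687
(78.9864 − 81.9594)·x = 80.687 − 81.9594
x = -1.2724 / -2.9730 = 0.42799 → 42.80% Lm-79, 57.20% Lm-82.

Lm-79: 42.80%, Lm-82: 57.20%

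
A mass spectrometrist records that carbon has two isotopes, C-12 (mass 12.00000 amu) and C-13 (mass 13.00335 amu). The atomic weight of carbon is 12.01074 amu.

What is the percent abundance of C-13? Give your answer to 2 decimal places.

1.07%

Let x be the fractional abundance of C-12; then C-13 has abundance 1 − x.
12.00000·x + 13.00335·(1 − x) = 12.01074
(12.00000 − 13.00335)·x = 12.01074 − 13.00335
x = -0.99261 / -1.00335 = 0.98930 → 98.93% C-12, 1.07% C-13.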